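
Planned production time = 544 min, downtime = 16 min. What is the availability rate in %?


Formula: Availability = (Planned Time - Downtime) / Planned Time * 100
Uptime = 544 - 16 = 528 min
Availability = 528 / 544 * 100 = 97.1%

97.1%


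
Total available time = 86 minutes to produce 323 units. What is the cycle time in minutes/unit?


Formula: CT = Available Time / Number of Units
CT = 86 min / 323 units
CT = 0.27 min/unit

0.27 min/unit


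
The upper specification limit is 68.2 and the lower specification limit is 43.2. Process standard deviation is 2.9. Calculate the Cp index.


Cp = (68.2 - 43.2) / (6 * 2.9)

1.44


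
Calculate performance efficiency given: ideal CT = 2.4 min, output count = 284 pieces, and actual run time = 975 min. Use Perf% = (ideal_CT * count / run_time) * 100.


Formula: Performance = (Ideal CT * Total Count) / Run Time * 100
Ideal output time = 2.4 * 284 = 681.6 min
Performance = 681.6 / 975 * 100 = 69.9%

69.9%


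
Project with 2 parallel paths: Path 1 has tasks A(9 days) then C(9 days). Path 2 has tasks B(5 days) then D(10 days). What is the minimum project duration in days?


Path 1 = 9 + 9 = 18 days
Path 2 = 5 + 10 = 15 days
Duration = max(18, 15) = 18 days

18 days


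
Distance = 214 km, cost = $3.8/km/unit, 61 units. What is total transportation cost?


TC = dist * cost * units = 214 * 3.8 * 61 = $49605.20

$49605.20


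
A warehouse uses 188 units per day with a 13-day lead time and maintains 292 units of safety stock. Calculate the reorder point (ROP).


Formula: ROP = (Daily Demand * Lead Time) + Safety Stock
Demand during lead time = 188 * 13 = 2444 units
ROP = 2444 + 292 = 2736 units

2736 units


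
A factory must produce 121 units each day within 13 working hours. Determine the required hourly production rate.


Formula: Production Rate = Daily Demand / Available Hours
Rate = 121 units/day / 13 hours/day
Rate = 9.3 units/hour

9.3 units/hour


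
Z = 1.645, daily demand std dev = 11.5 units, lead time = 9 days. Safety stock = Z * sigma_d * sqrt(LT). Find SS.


Formula: SS = z * sigma_d * sqrt(LT)
sqrt(LT) = sqrt(9) = 3.0
SS = 1.645 * 11.5 * 3.0
SS = 56.8 units

56.8 units


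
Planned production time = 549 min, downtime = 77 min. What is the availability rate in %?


Formula: Availability = (Planned Time - Downtime) / Planned Time * 100
Uptime = 549 - 77 = 472 min
Availability = 472 / 549 * 100 = 86.0%

86.0%


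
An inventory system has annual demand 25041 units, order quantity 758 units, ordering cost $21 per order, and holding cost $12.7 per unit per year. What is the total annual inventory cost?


TC = 25041/758 * 21 + 758/2 * 12.7

$5507.05


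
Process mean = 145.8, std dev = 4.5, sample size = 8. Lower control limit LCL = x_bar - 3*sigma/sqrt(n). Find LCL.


LCL = 145.8 - 3 * 4.5 / sqrt(8)

141.03


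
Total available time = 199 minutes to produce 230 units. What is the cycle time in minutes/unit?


Formula: CT = Available Time / Number of Units
CT = 199 min / 230 units
CT = 0.87 min/unit

0.87 min/unit


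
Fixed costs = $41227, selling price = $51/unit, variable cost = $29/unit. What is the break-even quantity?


Formula: BEQ = Fixed Costs / (Price - Variable Cost)
Contribution margin = $51 - $29 = $22/unit
BEQ = ceil($41227 / $22/unit) = ceil(1873.95) = 1874 units

1874 units


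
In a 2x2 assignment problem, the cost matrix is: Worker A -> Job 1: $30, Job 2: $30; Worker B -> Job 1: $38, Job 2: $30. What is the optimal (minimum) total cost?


Option 1: A->1 + B->2 = $30 + $30 = $60
Option 2: A->2 + B->1 = $30 + $38 = $68
Min cost = min($60, $68) = $60

$60


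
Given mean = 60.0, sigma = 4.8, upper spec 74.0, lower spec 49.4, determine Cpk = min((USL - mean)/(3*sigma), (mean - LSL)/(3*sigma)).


Cpu = (74.0 - 60.0) / (3 * 4.8) = 0.97
Cpl = (60.0 - 49.4) / (3 * 4.8) = 0.74
Cpk = min(0.97, 0.74) = 0.74

0.74


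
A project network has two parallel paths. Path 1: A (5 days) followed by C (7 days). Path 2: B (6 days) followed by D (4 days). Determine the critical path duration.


Path 1 = 5 + 7 = 12 days
Path 2 = 6 + 4 = 10 days
Duration = max(12, 10) = 12 days

12 days


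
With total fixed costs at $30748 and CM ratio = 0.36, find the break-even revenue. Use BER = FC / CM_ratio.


Formula: BER = Fixed Costs / Contribution Margin Ratio
BER = $30748 / 0.36
BER = $85411.11 (to the nearest cent)

$85411.11


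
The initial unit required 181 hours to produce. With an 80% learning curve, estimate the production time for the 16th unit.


Formula: T_n = T_1 * (learning_rate)^(log2(n)) where learning_rate = rate/100
Doublings = log2(16) = 4
T_n = 181 * 0.8^4
T_n = 181 * 0.4096 = 74.1 hours

74.1 hours


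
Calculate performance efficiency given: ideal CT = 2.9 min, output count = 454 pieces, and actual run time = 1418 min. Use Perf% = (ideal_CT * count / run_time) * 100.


Formula: Performance = (Ideal CT * Total Count) / Run Time * 100
Ideal output time = 2.9 * 454 = 1316.6 min
Performance = 1316.6 / 1418 * 100 = 92.8%

92.8%


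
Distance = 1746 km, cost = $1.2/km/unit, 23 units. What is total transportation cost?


TC = dist * cost * units = 1746 * 1.2 * 23 = $48189.60

$48189.60


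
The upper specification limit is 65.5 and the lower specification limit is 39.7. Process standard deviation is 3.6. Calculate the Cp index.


Cp = (65.5 - 39.7) / (6 * 3.6)

1.19


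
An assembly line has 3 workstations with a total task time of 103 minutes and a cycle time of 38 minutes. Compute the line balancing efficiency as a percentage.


Formula: Efficiency = Sum of Task Times / (N_stations * CT) * 100
Total station capacity = 3 stations * 38 min = 114 min
Efficiency = 103 / 114 * 100 = 90.4%

90.4%


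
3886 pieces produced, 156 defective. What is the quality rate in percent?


Formula: Quality Rate = Good Pieces / Total Pieces * 100
Good pieces = 3886 - 156 = 3730
QR = 3730 / 3886 * 100 = 96.0%

96.0%


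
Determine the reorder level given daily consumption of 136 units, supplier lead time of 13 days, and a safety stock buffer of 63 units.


Formula: ROP = (Daily Demand * Lead Time) + Safety Stock
Demand during lead time = 136 * 13 = 1768 units
ROP = 1768 + 63 = 1831 units

1831 units


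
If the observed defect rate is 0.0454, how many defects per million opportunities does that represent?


DPMO = defect_rate * 1000000 = 0.0454 * 1000000

45400


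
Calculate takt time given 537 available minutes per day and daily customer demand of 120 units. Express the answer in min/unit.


Formula: Takt Time = Available Production Time / Customer Demand
Takt = 537 min/day / 120 units/day
Takt = 4.48 min/unit

4.48 min/unit


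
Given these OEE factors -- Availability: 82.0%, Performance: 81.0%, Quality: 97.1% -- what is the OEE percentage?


Formula: OEE = Availability * Performance * Quality / 10000
A * P = 82.0% * 81.0% / 100 = 66.42%
OEE = 66.42% * 97.1% / 100 = 64.5%

64.5%


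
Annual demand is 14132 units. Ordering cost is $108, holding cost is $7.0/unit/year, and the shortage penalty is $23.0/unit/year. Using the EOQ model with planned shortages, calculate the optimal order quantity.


Formula: EOQ* = sqrt(2DS/H) * sqrt((H+P)/P)
Base EOQ = sqrt(2*14132*108/7.0) = 660.36 units
Correction = sqrt((7.0+23.0)/23.0) = 1.14208
EOQ* = 660.36 * 1.14208 = 754.2 units

754.2 units


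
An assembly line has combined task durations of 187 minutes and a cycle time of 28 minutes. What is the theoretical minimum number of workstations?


Formula: N_min = ceil(Sum of Task Times / Cycle Time)
N_min = ceil(187 min / 28 min) = ceil(6.6786)
N_min = 7 stations

7


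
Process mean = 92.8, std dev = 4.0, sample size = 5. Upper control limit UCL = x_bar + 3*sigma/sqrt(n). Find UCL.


UCL = 92.8 + 3 * 4.0 / sqrt(5)

98.17


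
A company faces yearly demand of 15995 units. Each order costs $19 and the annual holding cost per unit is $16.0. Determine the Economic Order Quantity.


Formula: EOQ = sqrt(2 * D * S / H)
Numerator: 2 * 15995 * 19 = 607810
2DS/H = 607810 / 16.0 = 37988.1
EOQ = sqrt(37988.1) = 194.9 units

194.9 units


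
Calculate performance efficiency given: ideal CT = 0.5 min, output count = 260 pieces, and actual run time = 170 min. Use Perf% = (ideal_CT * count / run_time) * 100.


Formula: Performance = (Ideal CT * Total Count) / Run Time * 100
Ideal output time = 0.5 * 260 = 130.0 min
Performance = 130.0 / 170 * 100 = 76.5%

76.5%


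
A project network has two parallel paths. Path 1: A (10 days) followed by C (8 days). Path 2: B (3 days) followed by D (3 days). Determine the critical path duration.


Path 1 = 10 + 8 = 18 days
Path 2 = 3 + 3 = 6 days
Duration = max(18, 6) = 18 days

18 days


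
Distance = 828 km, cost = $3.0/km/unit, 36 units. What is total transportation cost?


TC = dist * cost * units = 828 * 3.0 * 36 = $89424.00

$89424.00


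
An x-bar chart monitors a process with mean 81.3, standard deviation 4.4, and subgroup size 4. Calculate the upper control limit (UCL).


UCL = 81.3 + 3 * 4.4 / sqrt(4)

87.9


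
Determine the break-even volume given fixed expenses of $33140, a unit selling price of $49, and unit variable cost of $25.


Formula: BEQ = Fixed Costs / (Price - Variable Cost)
Contribution margin = $49 - $25 = $24/unit
BEQ = ceil($33140 / $24/unit) = ceil(1380.83) = 1381 units

1381 units


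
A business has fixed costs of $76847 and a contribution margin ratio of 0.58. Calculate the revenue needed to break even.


Formula: BER = Fixed Costs / Contribution Margin Ratio
BER = $76847 / 0.58
BER = $132494.83 (to the nearest cent)

$132494.83


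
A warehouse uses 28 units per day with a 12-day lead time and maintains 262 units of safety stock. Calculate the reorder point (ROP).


Formula: ROP = (Daily Demand * Lead Time) + Safety Stock
Demand during lead time = 28 * 12 = 336 units
ROP = 336 + 262 = 598 units

598 units


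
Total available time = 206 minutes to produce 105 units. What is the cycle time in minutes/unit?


Formula: CT = Available Time / Number of Units
CT = 206 min / 105 units
CT = 1.96 min/unit

1.96 min/unit


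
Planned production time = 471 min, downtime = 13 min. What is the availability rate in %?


Formula: Availability = (Planned Time - Downtime) / Planned Time * 100
Uptime = 471 - 13 = 458 min
Availability = 458 / 471 * 100 = 97.2%

97.2%


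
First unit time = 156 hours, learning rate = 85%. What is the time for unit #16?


Formula: T_n = T_1 * (learning_rate)^(log2(n)) where learning_rate = rate/100
Doublings = log2(16) = 4
T_n = 156 * 0.85^4
T_n = 156 * 0.522 = 81.4 hours

81.4 hours


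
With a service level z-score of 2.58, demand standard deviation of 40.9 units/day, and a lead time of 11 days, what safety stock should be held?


Formula: SS = z * sigma_d * sqrt(LT)
sqrt(LT) = sqrt(11) = 3.3166
SS = 2.58 * 40.9 * 3.3166
SS = 350.0 units

350.0 units


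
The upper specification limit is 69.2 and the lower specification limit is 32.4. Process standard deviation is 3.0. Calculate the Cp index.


Cp = (69.2 - 32.4) / (6 * 3.0)

2.04


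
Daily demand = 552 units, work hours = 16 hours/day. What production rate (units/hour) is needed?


Formula: Production Rate = Daily Demand / Available Hours
Rate = 552 units/day / 16 hours/day
Rate = 34.5 units/hour

34.5 units/hour


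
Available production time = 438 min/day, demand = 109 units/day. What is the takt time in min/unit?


Formula: Takt Time = Available Production Time / Customer Demand
Takt = 438 min/day / 109 units/day
Takt = 4.02 min/unit

4.02 min/unit


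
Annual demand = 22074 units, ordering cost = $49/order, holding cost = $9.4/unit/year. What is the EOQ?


Formula: EOQ = sqrt(2 * D * S / H)
Numerator: 2 * 22074 * 49 = 2163252
2DS/H = 2163252 / 9.4 = 230133.2
EOQ = sqrt(230133.2) = 479.7 units

479.7 units


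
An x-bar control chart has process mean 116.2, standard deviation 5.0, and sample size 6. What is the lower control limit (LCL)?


LCL = 116.2 - 3 * 5.0 / sqrt(6)

110.08


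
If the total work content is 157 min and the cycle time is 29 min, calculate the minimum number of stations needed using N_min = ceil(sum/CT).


Formula: N_min = ceil(Sum of Task Times / Cycle Time)
N_min = ceil(157 min / 29 min) = ceil(5.4138)
N_min = 6 stations

6


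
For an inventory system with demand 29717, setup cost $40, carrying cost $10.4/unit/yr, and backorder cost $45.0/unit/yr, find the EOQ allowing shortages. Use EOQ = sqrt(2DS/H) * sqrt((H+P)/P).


Formula: EOQ* = sqrt(2DS/H) * sqrt((H+P)/P)
Base EOQ = sqrt(2*29717*40/10.4) = 478.11 units
Correction = sqrt((10.4+45.0)/45.0) = 1.10955
EOQ* = 478.11 * 1.10955 = 530.5 units

530.5 units


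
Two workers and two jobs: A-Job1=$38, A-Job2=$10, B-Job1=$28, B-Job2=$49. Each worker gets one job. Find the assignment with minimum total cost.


Option 1: A->1 + B->2 = $38 + $49 = $87
Option 2: A->2 + B->1 = $10 + $28 = $38
Min cost = min($87, $38) = $38

$38


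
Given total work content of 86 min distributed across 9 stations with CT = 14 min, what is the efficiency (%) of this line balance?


Formula: Efficiency = Sum of Task Times / (N_stations * CT) * 100
Total station capacity = 9 stations * 14 min = 126 min
Efficiency = 86 / 126 * 100 = 68.3%

68.3%


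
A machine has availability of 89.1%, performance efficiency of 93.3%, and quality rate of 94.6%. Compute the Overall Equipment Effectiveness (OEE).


Formula: OEE = Availability * Performance * Quality / 10000
A * P = 89.1% * 93.3% / 100 = 83.13%
OEE = 83.13% * 94.6% / 100 = 78.6%

78.6%


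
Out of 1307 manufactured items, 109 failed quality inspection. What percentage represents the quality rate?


Formula: Quality Rate = Good Pieces / Total Pieces * 100
Good pieces = 1307 - 109 = 1198
QR = 1198 / 1307 * 100 = 91.7%

91.7%


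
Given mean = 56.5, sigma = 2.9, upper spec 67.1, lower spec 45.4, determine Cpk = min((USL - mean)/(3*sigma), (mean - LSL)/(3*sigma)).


Cpu = (67.1 - 56.5) / (3 * 2.9) = 1.22
Cpl = (56.5 - 45.4) / (3 * 2.9) = 1.28
Cpk = min(1.22, 1.28) = 1.22

1.22


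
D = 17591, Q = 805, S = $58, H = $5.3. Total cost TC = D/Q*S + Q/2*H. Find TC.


TC = 17591/805 * 58 + 805/2 * 5.3

$3400.68


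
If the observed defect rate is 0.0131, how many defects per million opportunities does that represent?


DPMO = defect_rate * 1000000 = 0.0131 * 1000000

13100


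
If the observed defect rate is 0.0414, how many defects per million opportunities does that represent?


DPMO = defect_rate * 1000000 = 0.0414 * 1000000

41400


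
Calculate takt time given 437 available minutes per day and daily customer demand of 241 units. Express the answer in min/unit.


Formula: Takt Time = Available Production Time / Customer Demand
Takt = 437 min/day / 241 units/day
Takt = 1.81 min/unit

1.81 min/unit


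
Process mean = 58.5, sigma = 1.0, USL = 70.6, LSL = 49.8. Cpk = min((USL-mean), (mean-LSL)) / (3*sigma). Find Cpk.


Cpu = (70.6 - 58.5) / (3 * 1.0) = 4.03
Cpl = (58.5 - 49.8) / (3 * 1.0) = 2.9
Cpk = min(4.03, 2.9) = 2.9

2.9


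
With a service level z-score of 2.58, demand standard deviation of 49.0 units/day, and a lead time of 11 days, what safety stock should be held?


Formula: SS = z * sigma_d * sqrt(LT)
sqrt(LT) = sqrt(11) = 3.3166
SS = 2.58 * 49.0 * 3.3166
SS = 419.3 units

419.3 units


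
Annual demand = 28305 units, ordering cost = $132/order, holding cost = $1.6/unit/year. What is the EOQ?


Formula: EOQ = sqrt(2 * D * S / H)
Numerator: 2 * 28305 * 132 = 7472520
2DS/H = 7472520 / 1.6 = 4670325.0
EOQ = sqrt(4670325.0) = 2161.1 units

2161.1 units


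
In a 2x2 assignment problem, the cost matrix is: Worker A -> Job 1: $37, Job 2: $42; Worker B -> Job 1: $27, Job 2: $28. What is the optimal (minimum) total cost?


Option 1: A->1 + B->2 = $37 + $28 = $65
Option 2: A->2 + B->1 = $42 + $27 = $69
Min cost = min($65, $69) = $65

$65


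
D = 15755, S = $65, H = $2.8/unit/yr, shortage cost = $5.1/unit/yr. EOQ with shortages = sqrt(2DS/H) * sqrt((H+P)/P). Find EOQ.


Formula: EOQ* = sqrt(2DS/H) * sqrt((H+P)/P)
Base EOQ = sqrt(2*15755*65/2.8) = 855.27 units
Correction = sqrt((2.8+5.1)/5.1) = 1.2446
EOQ* = 855.27 * 1.2446 = 1064.5 units

1064.5 units


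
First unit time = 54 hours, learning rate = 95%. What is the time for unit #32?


Formula: T_n = T_1 * (learning_rate)^(log2(n)) where learning_rate = rate/100
Doublings = log2(32) = 5
T_n = 54 * 0.95^5
T_n = 54 * 0.7738 = 41.8 hours

41.8 hours


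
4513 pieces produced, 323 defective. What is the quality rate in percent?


Formula: Quality Rate = Good Pieces / Total Pieces * 100
Good pieces = 4513 - 323 = 4190
QR = 4190 / 4513 * 100 = 92.8%

92.8%


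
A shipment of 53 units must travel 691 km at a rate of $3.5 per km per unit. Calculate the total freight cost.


TC = dist * cost * units = 691 * 3.5 * 53 = $128180.50

$128180.50


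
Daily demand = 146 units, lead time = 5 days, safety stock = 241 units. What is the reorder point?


Formula: ROP = (Daily Demand * Lead Time) + Safety Stock
Demand during lead time = 146 * 5 = 730 units
ROP = 730 + 241 = 971 units

971 units


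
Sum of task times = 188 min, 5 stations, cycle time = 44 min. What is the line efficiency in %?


Formula: Efficiency = Sum of Task Times / (N_stations * CT) * 100
Total station capacity = 5 stations * 44 min = 220 min
Efficiency = 188 / 220 * 100 = 85.5%

85.5%


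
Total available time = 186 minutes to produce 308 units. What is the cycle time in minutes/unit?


Formula: CT = Available Time / Number of Units
CT = 186 min / 308 units
CT = 0.6 min/unit

0.6 min/unit


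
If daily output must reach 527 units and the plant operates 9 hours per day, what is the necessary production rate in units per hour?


Formula: Production Rate = Daily Demand / Available Hours
Rate = 527 units/day / 9 hours/day
Rate = 58.6 units/hour

58.6 units/hour


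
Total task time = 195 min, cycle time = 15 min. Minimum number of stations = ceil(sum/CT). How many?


Formula: N_min = ceil(Sum of Task Times / Cycle Time)
N_min = ceil(195 min / 15 min) = ceil(13.0)
N_min = 13 stations

13


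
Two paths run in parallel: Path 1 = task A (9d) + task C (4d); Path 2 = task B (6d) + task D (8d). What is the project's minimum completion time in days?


Path 1 = 9 + 4 = 13 days
Path 2 = 6 + 8 = 14 days
Duration = max(13, 14) = 14 days

14 days


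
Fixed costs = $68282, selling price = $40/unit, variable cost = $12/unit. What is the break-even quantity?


Formula: BEQ = Fixed Costs / (Price - Variable Cost)
Contribution margin = $40 - $12 = $28/unit
BEQ = ceil($68282 / $28/unit) = ceil(2438.64) = 2439 units

2439 units


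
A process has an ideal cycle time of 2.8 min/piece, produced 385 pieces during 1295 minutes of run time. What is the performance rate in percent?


Formula: Performance = (Ideal CT * Total Count) / Run Time * 100
Ideal output time = 2.8 * 385 = 1078.0 min
Performance = 1078.0 / 1295 * 100 = 83.2%

83.2%


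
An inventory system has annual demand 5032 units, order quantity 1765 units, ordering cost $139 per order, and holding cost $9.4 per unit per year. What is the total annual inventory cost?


TC = 5032/1765 * 139 + 1765/2 * 9.4

$8691.79


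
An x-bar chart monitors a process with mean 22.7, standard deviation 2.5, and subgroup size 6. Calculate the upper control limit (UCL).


UCL = 22.7 + 3 * 2.5 / sqrt(6)

25.76


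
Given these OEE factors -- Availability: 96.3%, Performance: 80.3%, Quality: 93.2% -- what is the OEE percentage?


Formula: OEE = Availability * Performance * Quality / 10000
A * P = 96.3% * 80.3% / 100 = 77.33%
OEE = 77.33% * 93.2% / 100 = 72.1%

72.1%


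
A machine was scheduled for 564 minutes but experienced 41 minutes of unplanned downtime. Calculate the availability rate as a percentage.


Formula: Availability = (Planned Time - Downtime) / Planned Time * 100
Uptime = 564 - 41 = 523 min
Availability = 523 / 564 * 100 = 92.7%

92.7%


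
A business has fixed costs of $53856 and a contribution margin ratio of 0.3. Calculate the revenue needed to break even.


Formula: BER = Fixed Costs / Contribution Margin Ratio
BER = $53856 / 0.3
BER = $179520.00 (to the nearest cent)

$179520.00


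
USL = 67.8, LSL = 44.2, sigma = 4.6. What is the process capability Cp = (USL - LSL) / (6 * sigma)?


Cp = (67.8 - 44.2) / (6 * 4.6)

0.86


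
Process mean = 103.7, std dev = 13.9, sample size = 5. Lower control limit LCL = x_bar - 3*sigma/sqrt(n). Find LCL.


LCL = 103.7 - 3 * 13.9 / sqrt(5)

85.05


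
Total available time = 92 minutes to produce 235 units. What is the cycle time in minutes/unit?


Formula: CT = Available Time / Number of Units
CT = 92 min / 235 units
CT = 0.39 min/unit

0.39 min/unit


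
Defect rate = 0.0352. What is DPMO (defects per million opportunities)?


DPMO = defect_rate * 1000000 = 0.0352 * 1000000

35200


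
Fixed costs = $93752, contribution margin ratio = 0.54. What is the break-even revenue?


Formula: BER = Fixed Costs / Contribution Margin Ratio
BER = $93752 / 0.54
BER = $173614.81 (to the nearest cent)

$173614.81


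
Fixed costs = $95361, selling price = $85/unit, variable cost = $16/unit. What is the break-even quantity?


Formula: BEQ = Fixed Costs / (Price - Variable Cost)
Contribution margin = $85 - $16 = $69/unit
BEQ = ceil($95361 / $69/unit) = ceil(1382.04) = 1383 units

1383 units


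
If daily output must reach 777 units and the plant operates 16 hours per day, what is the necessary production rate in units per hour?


Formula: Production Rate = Daily Demand / Available Hours
Rate = 777 units/day / 16 hours/day
Rate = 48.6 units/hour

48.6 units/hour


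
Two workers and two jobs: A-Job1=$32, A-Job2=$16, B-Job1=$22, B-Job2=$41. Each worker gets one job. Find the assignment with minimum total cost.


Option 1: A->1 + B->2 = $32 + $41 = $73
Option 2: A->2 + B->1 = $16 + $22 = $38
Min cost = min($73, $38) = $38

$38


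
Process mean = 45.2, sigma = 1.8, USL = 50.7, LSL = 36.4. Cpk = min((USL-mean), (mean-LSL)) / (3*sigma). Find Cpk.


Cpu = (50.7 - 45.2) / (3 * 1.8) = 1.02
Cpl = (45.2 - 36.4) / (3 * 1.8) = 1.63
Cpk = min(1.02, 1.63) = 1.02

1.02


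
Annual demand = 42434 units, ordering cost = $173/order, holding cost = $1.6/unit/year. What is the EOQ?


Formula: EOQ = sqrt(2 * D * S / H)
Numerator: 2 * 42434 * 173 = 14682164
2DS/H = 14682164 / 1.6 = 9176352.5
EOQ = sqrt(9176352.5) = 3029.2 units

3029.2 units


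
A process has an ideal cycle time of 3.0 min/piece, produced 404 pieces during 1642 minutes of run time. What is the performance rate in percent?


Formula: Performance = (Ideal CT * Total Count) / Run Time * 100
Ideal output time = 3.0 * 404 = 1212.0 min
Performance = 1212.0 / 1642 * 100 = 73.8%

73.8%


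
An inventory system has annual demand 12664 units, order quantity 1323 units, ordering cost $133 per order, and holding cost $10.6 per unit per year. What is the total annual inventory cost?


TC = 12664/1323 * 133 + 1323/2 * 10.6

$8285.00


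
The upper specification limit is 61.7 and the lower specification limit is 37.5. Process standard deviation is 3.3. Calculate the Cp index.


Cp = (61.7 - 37.5) / (6 * 3.3)

1.22


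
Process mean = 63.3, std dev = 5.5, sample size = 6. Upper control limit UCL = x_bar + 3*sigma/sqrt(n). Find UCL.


UCL = 63.3 + 3 * 5.5 / sqrt(6)

70.04


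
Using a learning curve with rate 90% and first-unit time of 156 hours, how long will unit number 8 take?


Formula: T_n = T_1 * (learning_rate)^(log2(n)) where learning_rate = rate/100
Doublings = log2(8) = 3
T_n = 156 * 0.9^3
T_n = 156 * 0.729 = 113.7 hours

113.7 hours


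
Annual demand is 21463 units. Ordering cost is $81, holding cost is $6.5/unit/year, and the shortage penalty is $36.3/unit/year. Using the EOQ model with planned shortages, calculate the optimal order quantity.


Formula: EOQ* = sqrt(2DS/H) * sqrt((H+P)/P)
Base EOQ = sqrt(2*21463*81/6.5) = 731.38 units
Correction = sqrt((6.5+36.3)/36.3) = 1.08585
EOQ* = 731.38 * 1.08585 = 794.2 units

794.2 units


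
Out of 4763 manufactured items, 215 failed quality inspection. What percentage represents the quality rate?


Formula: Quality Rate = Good Pieces / Total Pieces * 100
Good pieces = 4763 - 215 = 4548
QR = 4548 / 4763 * 100 = 95.5%

95.5%


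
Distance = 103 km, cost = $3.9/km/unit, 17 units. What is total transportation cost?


TC = dist * cost * units = 103 * 3.9 * 17 = $6828.90

$6828.90


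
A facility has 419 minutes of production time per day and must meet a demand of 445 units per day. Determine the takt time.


Formula: Takt Time = Available Production Time / Customer Demand
Takt = 419 min/day / 445 units/day
Takt = 0.94 min/unit

0.94 min/unit


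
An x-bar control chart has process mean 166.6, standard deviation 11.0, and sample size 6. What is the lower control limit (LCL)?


LCL = 166.6 - 3 * 11.0 / sqrt(6)

153.13


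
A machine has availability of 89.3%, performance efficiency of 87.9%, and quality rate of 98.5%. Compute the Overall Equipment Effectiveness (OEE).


Formula: OEE = Availability * Performance * Quality / 10000
A * P = 89.3% * 87.9% / 100 = 78.49%
OEE = 78.49% * 98.5% / 100 = 77.3%

77.3%


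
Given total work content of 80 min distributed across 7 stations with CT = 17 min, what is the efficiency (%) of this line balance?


Formula: Efficiency = Sum of Task Times / (N_stations * CT) * 100
Total station capacity = 7 stations * 17 min = 119 min
Efficiency = 80 / 119 * 100 = 67.2%

67.2%


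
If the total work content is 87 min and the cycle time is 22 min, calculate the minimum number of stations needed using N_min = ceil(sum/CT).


Formula: N_min = ceil(Sum of Task Times / Cycle Time)
N_min = ceil(87 min / 22 min) = ceil(3.9545)
N_min = 4 stations

4


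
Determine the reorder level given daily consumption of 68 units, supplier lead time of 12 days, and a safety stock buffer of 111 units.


Formula: ROP = (Daily Demand * Lead Time) + Safety Stock
Demand during lead time = 68 * 12 = 816 units
ROP = 816 + 111 = 927 units

927 units


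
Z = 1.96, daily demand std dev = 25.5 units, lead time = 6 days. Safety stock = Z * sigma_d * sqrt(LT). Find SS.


Formula: SS = z * sigma_d * sqrt(LT)
sqrt(LT) = sqrt(6) = 2.4495
SS = 1.96 * 25.5 * 2.4495
SS = 122.4 units

122.4 units


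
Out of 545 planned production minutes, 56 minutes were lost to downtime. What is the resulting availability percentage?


Formula: Availability = (Planned Time - Downtime) / Planned Time * 100
Uptime = 545 - 56 = 489 min
Availability = 489 / 545 * 100 = 89.7%

89.7%


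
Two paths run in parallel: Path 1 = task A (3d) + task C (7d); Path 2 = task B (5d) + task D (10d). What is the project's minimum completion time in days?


Path 1 = 3 + 7 = 10 days
Path 2 = 5 + 10 = 15 days
Duration = max(10, 15) = 15 days

15 days


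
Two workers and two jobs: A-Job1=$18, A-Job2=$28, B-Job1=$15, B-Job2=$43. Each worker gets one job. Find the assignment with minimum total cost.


Option 1: A->1 + B->2 = $18 + $43 = $61
Option 2: A->2 + B->1 = $28 + $15 = $43
Min cost = min($61, $43) = $43

$43


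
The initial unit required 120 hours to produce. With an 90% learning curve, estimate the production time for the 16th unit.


Formula: T_n = T_1 * (learning_rate)^(log2(n)) where learning_rate = rate/100
Doublings = log2(16) = 4
T_n = 120 * 0.9^4
T_n = 120 * 0.6561 = 78.7 hours

78.7 hours


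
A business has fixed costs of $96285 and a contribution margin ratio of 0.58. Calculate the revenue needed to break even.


Formula: BER = Fixed Costs / Contribution Margin Ratio
BER = $96285 / 0.58
BER = $166008.62 (to the nearest cent)

$166008.62


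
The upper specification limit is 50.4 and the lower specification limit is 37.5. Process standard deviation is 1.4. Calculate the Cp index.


Cp = (50.4 - 37.5) / (6 * 1.4)

1.54


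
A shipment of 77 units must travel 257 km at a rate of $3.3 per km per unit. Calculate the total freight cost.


TC = dist * cost * units = 257 * 3.3 * 77 = $65303.70

$65303.70


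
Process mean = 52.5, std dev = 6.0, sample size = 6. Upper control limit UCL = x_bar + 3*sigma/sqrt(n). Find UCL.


UCL = 52.5 + 3 * 6.0 / sqrt(6)

59.85


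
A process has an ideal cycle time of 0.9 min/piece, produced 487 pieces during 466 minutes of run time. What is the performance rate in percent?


Formula: Performance = (Ideal CT * Total Count) / Run Time * 100
Ideal output time = 0.9 * 487 = 438.3 min
Performance = 438.3 / 466 * 100 = 94.1%

94.1%


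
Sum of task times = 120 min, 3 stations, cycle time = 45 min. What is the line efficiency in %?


Formula: Efficiency = Sum of Task Times / (N_stations * CT) * 100
Total station capacity = 3 stations * 45 min = 135 min
Efficiency = 120 / 135 * 100 = 88.9%

88.9%


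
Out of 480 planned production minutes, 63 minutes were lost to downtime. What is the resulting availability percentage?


Formula: Availability = (Planned Time - Downtime) / Planned Time * 100
Uptime = 480 - 63 = 417 min
Availability = 417 / 480 * 100 = 86.9%

86.9%


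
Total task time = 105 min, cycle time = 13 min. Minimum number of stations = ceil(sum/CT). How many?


Formula: N_min = ceil(Sum of Task Times / Cycle Time)
N_min = ceil(105 min / 13 min) = ceil(8.0769)
N_min = 9 stations

9


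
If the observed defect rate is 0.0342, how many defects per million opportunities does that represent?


DPMO = defect_rate * 1000000 = 0.0342 * 1000000

34200


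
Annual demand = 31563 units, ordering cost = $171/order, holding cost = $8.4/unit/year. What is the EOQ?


Formula: EOQ = sqrt(2 * D * S / H)
Numerator: 2 * 31563 * 171 = 10794546
2DS/H = 10794546 / 8.4 = 1285065.0
EOQ = sqrt(1285065.0) = 1133.6 units

1133.6 units


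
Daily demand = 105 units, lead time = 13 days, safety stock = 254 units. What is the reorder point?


Formula: ROP = (Daily Demand * Lead Time) + Safety Stock
Demand during lead time = 105 * 13 = 1365 units
ROP = 1365 + 254 = 1619 units

1619 units


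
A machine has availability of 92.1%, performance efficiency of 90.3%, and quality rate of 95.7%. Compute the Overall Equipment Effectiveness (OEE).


Formula: OEE = Availability * Performance * Quality / 10000
A * P = 92.1% * 90.3% / 100 = 83.17%
OEE = 83.17% * 95.7% / 100 = 79.6%

79.6%


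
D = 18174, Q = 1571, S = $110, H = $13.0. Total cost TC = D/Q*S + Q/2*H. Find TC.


TC = 18174/1571 * 110 + 1571/2 * 13.0

$11484.03


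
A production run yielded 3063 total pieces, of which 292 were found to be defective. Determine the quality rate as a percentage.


Formula: Quality Rate = Good Pieces / Total Pieces * 100
Good pieces = 3063 - 292 = 2771
QR = 2771 / 3063 * 100 = 90.5%

90.5%


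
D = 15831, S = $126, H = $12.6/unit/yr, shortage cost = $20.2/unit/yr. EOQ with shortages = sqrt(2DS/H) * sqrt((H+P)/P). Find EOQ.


Formula: EOQ* = sqrt(2DS/H) * sqrt((H+P)/P)
Base EOQ = sqrt(2*15831*126/12.6) = 562.69 units
Correction = sqrt((12.6+20.2)/20.2) = 1.27427
EOQ* = 562.69 * 1.27427 = 717.0 units

717.0 units


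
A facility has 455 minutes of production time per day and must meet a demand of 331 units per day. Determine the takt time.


Formula: Takt Time = Available Production Time / Customer Demand
Takt = 455 min/day / 331 units/day
Takt = 1.37 min/unit

1.37 min/unit


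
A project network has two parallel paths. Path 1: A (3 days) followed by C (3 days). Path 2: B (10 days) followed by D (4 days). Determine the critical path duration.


Path 1 = 3 + 3 = 6 days
Path 2 = 10 + 4 = 14 days
Duration = max(6, 14) = 14 days

14 days


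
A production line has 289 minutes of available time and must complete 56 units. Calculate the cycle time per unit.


Formula: CT = Available Time / Number of Units
CT = 289 min / 56 units
CT = 5.16 min/unit

5.16 min/unit


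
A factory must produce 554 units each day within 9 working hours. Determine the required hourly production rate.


Formula: Production Rate = Daily Demand / Available Hours
Rate = 554 units/day / 9 hours/day
Rate = 61.6 units/hour

61.6 units/hour


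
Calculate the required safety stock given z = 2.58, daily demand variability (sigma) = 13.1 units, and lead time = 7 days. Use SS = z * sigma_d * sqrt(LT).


Formula: SS = z * sigma_d * sqrt(LT)
sqrt(LT) = sqrt(7) = 2.6458
SS = 2.58 * 13.1 * 2.6458
SS = 89.4 units

89.4 units


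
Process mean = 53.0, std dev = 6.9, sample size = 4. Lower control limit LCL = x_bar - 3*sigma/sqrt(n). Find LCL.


LCL = 53.0 - 3 * 6.9 / sqrt(4)

42.65


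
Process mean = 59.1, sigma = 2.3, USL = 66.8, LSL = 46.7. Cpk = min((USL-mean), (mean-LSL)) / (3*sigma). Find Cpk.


Cpu = (66.8 - 59.1) / (3 * 2.3) = 1.12
Cpl = (59.1 - 46.7) / (3 * 2.3) = 1.8
Cpk = min(1.12, 1.8) = 1.12

1.12


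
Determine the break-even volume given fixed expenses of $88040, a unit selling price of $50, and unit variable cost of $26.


Formula: BEQ = Fixed Costs / (Price - Variable Cost)
Contribution margin = $50 - $26 = $24/unit
BEQ = ceil($88040 / $24/unit) = ceil(3668.33) = 3669 units

3669 units


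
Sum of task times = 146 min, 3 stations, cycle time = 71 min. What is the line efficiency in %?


Formula: Efficiency = Sum of Task Times / (N_stations * CT) * 100
Total station capacity = 3 stations * 71 min = 213 min
Efficiency = 146 / 213 * 100 = 68.5%

68.5%


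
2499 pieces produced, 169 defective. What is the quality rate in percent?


Formula: Quality Rate = Good Pieces / Total Pieces * 100
Good pieces = 2499 - 169 = 2330
QR = 2330 / 2499 * 100 = 93.2%

93.2%


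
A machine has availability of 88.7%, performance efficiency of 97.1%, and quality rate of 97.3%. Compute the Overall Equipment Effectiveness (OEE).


Formula: OEE = Availability * Performance * Quality / 10000
A * P = 88.7% * 97.1% / 100 = 86.13%
OEE = 86.13% * 97.3% / 100 = 83.8%

83.8%


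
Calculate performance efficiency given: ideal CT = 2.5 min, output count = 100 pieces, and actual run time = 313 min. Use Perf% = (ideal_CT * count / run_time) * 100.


Formula: Performance = (Ideal CT * Total Count) / Run Time * 100
Ideal output time = 2.5 * 100 = 250.0 min
Performance = 250.0 / 313 * 100 = 79.9%

79.9%


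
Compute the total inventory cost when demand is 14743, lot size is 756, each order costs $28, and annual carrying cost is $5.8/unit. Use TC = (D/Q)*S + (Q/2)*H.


TC = 14743/756 * 28 + 756/2 * 5.8

$2738.44


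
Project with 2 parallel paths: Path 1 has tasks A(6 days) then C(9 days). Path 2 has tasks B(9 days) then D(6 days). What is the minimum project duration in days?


Path 1 = 6 + 9 = 15 days
Path 2 = 9 + 6 = 15 days
Duration = max(15, 15) = 15 days

15 days


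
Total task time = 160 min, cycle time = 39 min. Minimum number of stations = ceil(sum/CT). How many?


Formula: N_min = ceil(Sum of Task Times / Cycle Time)
N_min = ceil(160 min / 39 min) = ceil(4.1026)
N_min = 5 stations

5


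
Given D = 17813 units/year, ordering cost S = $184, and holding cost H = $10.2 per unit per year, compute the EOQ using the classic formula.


Formula: EOQ = sqrt(2 * D * S / H)
Numerator: 2 * 17813 * 184 = 6555184
2DS/H = 6555184 / 10.2 = 642665.1
EOQ = sqrt(642665.1) = 801.7 units

801.7 units


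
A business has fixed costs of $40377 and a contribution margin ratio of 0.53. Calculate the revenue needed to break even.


Formula: BER = Fixed Costs / Contribution Margin Ratio
BER = $40377 / 0.53
BER = $76183.02 (to the nearest cent)

$76183.02


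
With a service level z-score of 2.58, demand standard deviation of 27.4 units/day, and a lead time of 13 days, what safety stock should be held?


Formula: SS = z * sigma_d * sqrt(LT)
sqrt(LT) = sqrt(13) = 3.6056
SS = 2.58 * 27.4 * 3.6056
SS = 254.9 units

254.9 units


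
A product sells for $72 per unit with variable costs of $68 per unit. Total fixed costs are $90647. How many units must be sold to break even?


Formula: BEQ = Fixed Costs / (Price - Variable Cost)
Contribution margin = $72 - $68 = $4/unit
BEQ = ceil($90647 / $4/unit) = ceil(22661.75) = 22662 units

22662 units


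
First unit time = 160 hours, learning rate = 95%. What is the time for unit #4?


Formula: T_n = T_1 * (learning_rate)^(log2(n)) where learning_rate = rate/100
Doublings = log2(4) = 2
T_n = 160 * 0.95^2
T_n = 160 * 0.9025 = 144.4 hours

144.4 hours


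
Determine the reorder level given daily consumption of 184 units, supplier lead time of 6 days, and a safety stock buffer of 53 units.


Formula: ROP = (Daily Demand * Lead Time) + Safety Stock
Demand during lead time = 184 * 6 = 1104 units
ROP = 1104 + 53 = 1157 units

1157 units


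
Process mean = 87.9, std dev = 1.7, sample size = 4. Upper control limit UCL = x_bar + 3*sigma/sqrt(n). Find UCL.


UCL = 87.9 + 3 * 1.7 / sqrt(4)

90.45


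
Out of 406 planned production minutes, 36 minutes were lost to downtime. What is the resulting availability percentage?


Formula: Availability = (Planned Time - Downtime) / Planned Time * 100
Uptime = 406 - 36 = 370 min
Availability = 370 / 406 * 100 = 91.1%

91.1%


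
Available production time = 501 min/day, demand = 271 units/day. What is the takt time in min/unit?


Formula: Takt Time = Available Production Time / Customer Demand
Takt = 501 min/day / 271 units/day
Takt = 1.85 min/unit

1.85 min/unit


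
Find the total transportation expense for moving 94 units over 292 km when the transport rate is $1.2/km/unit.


TC = dist * cost * units = 292 * 1.2 * 94 = $32937.60

$32937.60


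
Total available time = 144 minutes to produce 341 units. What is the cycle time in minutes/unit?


Formula: CT = Available Time / Number of Units
CT = 144 min / 341 units
CT = 0.42 min/unit

0.42 min/unit


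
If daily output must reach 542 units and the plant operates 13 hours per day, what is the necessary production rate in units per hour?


Formula: Production Rate = Daily Demand / Available Hours
Rate = 542 units/day / 13 hours/day
Rate = 41.7 units/hour

41.7 units/hour


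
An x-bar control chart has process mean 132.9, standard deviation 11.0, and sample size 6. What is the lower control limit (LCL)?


LCL = 132.9 - 3 * 11.0 / sqrt(6)

119.43


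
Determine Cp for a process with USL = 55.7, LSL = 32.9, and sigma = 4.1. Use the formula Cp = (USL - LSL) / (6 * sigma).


Cp = (55.7 - 32.9) / (6 * 4.1)

0.93


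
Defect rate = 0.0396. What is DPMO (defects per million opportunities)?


DPMO = defect_rate * 1000000 = 0.0396 * 1000000

39600


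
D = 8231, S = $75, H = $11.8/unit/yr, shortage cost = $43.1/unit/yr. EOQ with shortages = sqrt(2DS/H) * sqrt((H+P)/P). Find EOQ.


Formula: EOQ* = sqrt(2DS/H) * sqrt((H+P)/P)
Base EOQ = sqrt(2*8231*75/11.8) = 323.47 units
Correction = sqrt((11.8+43.1)/43.1) = 1.12862
EOQ* = 323.47 * 1.12862 = 365.1 units

365.1 units


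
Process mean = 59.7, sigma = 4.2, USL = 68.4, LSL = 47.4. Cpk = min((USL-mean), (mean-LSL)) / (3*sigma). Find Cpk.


Cpu = (68.4 - 59.7) / (3 * 4.2) = 0.69
Cpl = (59.7 - 47.4) / (3 * 4.2) = 0.98
Cpk = min(0.69, 0.98) = 0.69

0.69


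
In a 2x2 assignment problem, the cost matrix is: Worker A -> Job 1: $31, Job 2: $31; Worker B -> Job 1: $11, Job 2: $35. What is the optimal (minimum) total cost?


Option 1: A->1 + B->2 = $31 + $35 = $66
Option 2: A->2 + B->1 = $31 + $11 = $42
Min cost = min($66, $42) = $42

$42


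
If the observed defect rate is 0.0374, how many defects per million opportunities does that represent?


DPMO = defect_rate * 1000000 = 0.0374 * 1000000

37400


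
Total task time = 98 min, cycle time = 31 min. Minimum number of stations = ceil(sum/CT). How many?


Formula: N_min = ceil(Sum of Task Times / Cycle Time)
N_min = ceil(98 min / 31 min) = ceil(3.1613)
N_min = 4 stations

4
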